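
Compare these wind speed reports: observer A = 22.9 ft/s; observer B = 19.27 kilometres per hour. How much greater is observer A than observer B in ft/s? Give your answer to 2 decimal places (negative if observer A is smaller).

5.34 ft/s

observer B: 19.27 km/h = 17.5616 ft/s.
Difference: 22.9000 − 17.5616 = 5.34 ft/s.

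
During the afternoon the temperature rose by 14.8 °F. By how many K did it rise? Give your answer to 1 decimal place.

8.2 K

A change of 1 °C equals a change of 1.8 °F: ΔK = 14.8 × 0.5556 = 8.2 K.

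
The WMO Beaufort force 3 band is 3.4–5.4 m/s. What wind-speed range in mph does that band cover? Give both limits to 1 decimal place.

7.6 to 12.1 mph

3.4–5.4 m/s × 2.237 = 7.6–12.1 mph.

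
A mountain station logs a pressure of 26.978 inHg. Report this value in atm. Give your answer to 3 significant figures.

1 inHg = 0.0334211 atm, so 26.978 × 0.0334211 = 0.902 atm.

0.902 atm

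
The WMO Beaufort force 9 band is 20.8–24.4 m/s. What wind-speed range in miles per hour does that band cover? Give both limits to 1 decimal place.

20.8–24.4 m/s × 2.237 = 46.5–54.6 mph.

46.5 to 54.6 mph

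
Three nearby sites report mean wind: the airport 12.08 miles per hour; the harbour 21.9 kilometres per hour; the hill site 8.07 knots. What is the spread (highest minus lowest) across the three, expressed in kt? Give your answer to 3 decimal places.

3.755 kt

the airport: 12.08 mph = 10.49723 kt.
the harbour: 21.9 km/h = 11.82505 kt.
Spread: 11.82505 − 8.07000 = 3.755 kt.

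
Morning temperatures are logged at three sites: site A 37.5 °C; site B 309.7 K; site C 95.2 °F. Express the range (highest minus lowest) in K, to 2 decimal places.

2.39 K

site B: 309.7 K = 36.550 °C.
site C: 95.2 °F = 35.111 °C.
Spread: 37.500 − 35.111 = 2.389 °C.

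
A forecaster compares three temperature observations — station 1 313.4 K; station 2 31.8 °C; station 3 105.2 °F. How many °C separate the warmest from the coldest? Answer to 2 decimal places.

8.87 °C

station 1: 313.4 K = 40.250 °C.
station 3: 105.2 °F = 40.667 °C.
Spread: 40.667 − 31.800 = 8.867 °C.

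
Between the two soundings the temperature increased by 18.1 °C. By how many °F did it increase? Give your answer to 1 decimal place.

Converting a difference, only the 9/5 scale factor applies: Δ°F = 18.1 × 1.8 = 32.6 °F.

32.6 °F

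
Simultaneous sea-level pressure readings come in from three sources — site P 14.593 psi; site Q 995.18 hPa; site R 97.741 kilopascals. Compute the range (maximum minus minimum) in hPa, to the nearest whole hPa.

29 hPa

site P: 14.593 psi = 1006.15 hPa.
site R: 97.741 kPa = 977.41 hPa.
Spread: 1006.15 − 977.41 = 29 hPa.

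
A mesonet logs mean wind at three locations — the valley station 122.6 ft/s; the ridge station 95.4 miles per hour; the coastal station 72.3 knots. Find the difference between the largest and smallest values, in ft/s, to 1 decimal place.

17.9 ft/s

the ridge station: 95.4 mph = 139.920 ft/s.
the coastal station: 72.3 kt = 122.029 ft/s.
Spread: 139.920 − 122.029 = 17.9 ft/s.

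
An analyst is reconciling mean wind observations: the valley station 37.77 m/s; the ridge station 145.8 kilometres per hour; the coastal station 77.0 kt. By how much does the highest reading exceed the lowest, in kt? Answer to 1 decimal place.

5.3 kt

the valley station: 37.77 m/s = 73.419 kt.
the ridge station: 145.8 km/h = 78.726 kt.
Spread: 78.726 − 73.419 = 5.3 kt.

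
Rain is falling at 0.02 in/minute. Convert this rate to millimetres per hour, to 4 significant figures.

30.48 mm/hour

0.02 in/minute × 25.4 mm/in × 60 minute/hour = 30.48 mm/hour.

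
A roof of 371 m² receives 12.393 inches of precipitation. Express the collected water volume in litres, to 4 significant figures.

Depth: 12.393 in × 25.4 = 314.7822 mm.
1 mm over 1 m² is 1 L, so volume = 314.7822 × 371 = 116784.2 L ≈ 116800 L.

116800 litres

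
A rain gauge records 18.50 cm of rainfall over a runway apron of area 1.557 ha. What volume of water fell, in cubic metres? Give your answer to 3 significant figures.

2880 cubic metres

Depth: 18.50 cm × 10 = 185 mm.
Area: 1.557 ha = 15570 m².
1 mm over 1 m² is 1 L, so volume = 185 × 15570 = 2880450 L = 2880 m³.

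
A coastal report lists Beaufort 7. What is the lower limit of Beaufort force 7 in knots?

Beaufort 7 (near gale) spans 28–33 knots.

28 kt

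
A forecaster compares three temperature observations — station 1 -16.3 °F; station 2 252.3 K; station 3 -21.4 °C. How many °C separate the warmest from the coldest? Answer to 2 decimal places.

station 1: -16.3 °F = -26.833 °C.
station 2: 252.3 K = -20.850 °C.
Spread: (-20.850) − (-26.833) = 5.983 °C.

5.98 °C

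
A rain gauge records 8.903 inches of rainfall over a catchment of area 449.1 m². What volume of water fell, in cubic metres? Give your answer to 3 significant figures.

Depth: 8.903 in × 25.4 = 226.1362 mm.
1 mm over 1 m² is 1 L, so volume = 226.1362 × 449.1 = 101557.77 L = 102 m³.

102 cubic metres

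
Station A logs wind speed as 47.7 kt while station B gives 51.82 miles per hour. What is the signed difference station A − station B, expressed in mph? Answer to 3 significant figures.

station A: 47.7 kt = 54.8922 mph.
Difference: 54.8922 − 51.8200 = 3.07 mph.

3.07 mph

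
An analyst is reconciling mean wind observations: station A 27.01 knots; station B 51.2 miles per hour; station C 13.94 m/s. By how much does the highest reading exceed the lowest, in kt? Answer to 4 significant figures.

station B: 51.2 mph = 44.4916 kt.
station C: 13.94 m/s = 27.0972 kt.
Spread: 44.4916 − 27.0100 = 17.48 kt.

17.48 kt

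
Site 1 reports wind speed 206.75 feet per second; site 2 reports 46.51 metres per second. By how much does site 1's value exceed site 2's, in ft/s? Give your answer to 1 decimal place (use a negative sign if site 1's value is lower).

54.2 ft/s

site 2: 46.51 m/s = 152.592 ft/s.
Difference: 206.750 − 152.592 = 54.2 ft/s.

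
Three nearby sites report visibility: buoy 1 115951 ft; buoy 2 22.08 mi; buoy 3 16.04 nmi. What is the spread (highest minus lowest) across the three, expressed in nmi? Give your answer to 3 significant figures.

buoy 1: 115951 ft = 19.0831 nmi.
buoy 2: 22.08 SM = 19.1870 nmi.
Spread: 19.1870 − 16.0400 = 3.15 nmi.

3.15 nmi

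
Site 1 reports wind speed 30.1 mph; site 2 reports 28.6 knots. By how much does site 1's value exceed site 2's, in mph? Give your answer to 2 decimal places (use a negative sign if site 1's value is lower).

-2.81 mph

site 2: 28.6 kt = 32.9123 mph.
Difference: 30.1000 − 32.9123 = -2.81 mph.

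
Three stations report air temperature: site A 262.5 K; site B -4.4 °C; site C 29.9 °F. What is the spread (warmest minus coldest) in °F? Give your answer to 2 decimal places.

site A: 262.5 K = -10.650 °C.
site C: 29.9 °F = -1.167 °C.
Spread: (-1.167) − (-10.650) = 9.483 °C = 17.07 °F.

17.07 °F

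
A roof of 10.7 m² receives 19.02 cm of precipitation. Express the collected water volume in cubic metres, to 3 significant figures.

2.04 cubic metres

Depth: 19.02 cm × 10 = 190.2 mm.
1 mm over 1 m² is 1 L, so volume = 190.2 × 10.7 = 2035.14 L = 2.04 m³.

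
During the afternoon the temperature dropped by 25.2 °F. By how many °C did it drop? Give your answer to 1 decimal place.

For a temperature change the 32° offset cancels: Δ°C = 25.2 × 0.5556 = 14.0 °C.

14.0 °C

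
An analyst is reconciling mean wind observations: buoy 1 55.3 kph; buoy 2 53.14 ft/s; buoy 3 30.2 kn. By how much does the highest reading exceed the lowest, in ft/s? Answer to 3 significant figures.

2.74 ft/s

buoy 1: 55.3 km/h = 50.3973 ft/s.
buoy 3: 30.2 kt = 50.9719 ft/s.
Spread: 53.1400 − 50.3973 = 2.74 ft/s.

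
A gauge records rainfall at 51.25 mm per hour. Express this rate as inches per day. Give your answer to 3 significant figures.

48.4 in/day

51.25 mm/hour × 0.0393701 in/mm × 24 hour/day = 48.4 in/day.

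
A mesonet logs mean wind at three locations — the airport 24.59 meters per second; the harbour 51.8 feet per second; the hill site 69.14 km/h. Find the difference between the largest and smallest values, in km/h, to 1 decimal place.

31.7 km/h

the airport: 24.59 m/s = 88.524 km/h.
the harbour: 51.8 ft/s = 56.839 km/h.
Spread: 88.524 − 56.839 = 31.7 km/h.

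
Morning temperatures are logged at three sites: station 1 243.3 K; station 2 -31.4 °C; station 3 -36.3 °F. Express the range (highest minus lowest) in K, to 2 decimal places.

8.09 K

station 1: 243.3 K = -29.850 °C.
station 3: -36.3 °F = -37.944 °C.
Spread: (-29.850) − (-37.944) = 8.094 °C.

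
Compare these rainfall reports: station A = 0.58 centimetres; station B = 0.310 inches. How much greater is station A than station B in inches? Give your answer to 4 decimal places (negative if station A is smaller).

-0.0817 in

station A: 0.58 cm = 0.228346 in.
Difference: 0.228346 − 0.310000 = -0.0817 in.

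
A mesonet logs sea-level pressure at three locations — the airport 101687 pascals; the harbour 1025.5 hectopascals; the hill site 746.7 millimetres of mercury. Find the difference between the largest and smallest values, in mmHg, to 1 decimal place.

22.5 mmHg

the airport: 101687 Pa = 762.715 mmHg.
the harbour: 1025.5 hPa = 769.188 mmHg.
Spread: 769.188 − 746.700 = 22.5 mmHg.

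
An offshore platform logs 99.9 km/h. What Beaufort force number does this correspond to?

Beaufort force 10

99.9 km/h = 27.8 m/s, which is Beaufort 10 (storm, 24.5–28.4 m/s).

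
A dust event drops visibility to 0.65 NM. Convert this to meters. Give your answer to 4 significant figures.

1204 m

1 nmi = 1852 m, so 0.65 × 1852 = 1204 m.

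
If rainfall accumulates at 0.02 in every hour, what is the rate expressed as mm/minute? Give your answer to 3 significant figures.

0.00847 mm/minute

0.02 in/hour × 25.4 mm/in × 0.0166667 hour/minute = 0.00847 mm/minute.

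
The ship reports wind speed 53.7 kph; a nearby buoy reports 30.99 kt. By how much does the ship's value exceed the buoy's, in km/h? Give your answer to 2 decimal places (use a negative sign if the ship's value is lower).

the buoy: 30.99 kt = 57.3935 km/h.
Difference: 53.7000 − 57.3935 = -3.69 km/h.

-3.69 km/h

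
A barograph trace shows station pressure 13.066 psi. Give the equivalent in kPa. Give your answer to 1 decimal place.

90.1 kPa

1 psi = 6.89476 kPa, so 13.066 × 6.89476 = 90.1 kPa.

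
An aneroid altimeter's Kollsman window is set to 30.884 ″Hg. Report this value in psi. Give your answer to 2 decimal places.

1 inHg = 0.491154 psi, so 30.884 × 0.491154 = 15.17 psi.

15.17 psi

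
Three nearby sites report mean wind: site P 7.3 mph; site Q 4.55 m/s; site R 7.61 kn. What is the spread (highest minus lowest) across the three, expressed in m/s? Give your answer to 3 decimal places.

1.287 m/s

site P: 7.3 mph = 3.26339 m/s.
site R: 7.61 kt = 3.91492 m/s.
Spread: 4.55000 − 3.26339 = 1.287 m/s.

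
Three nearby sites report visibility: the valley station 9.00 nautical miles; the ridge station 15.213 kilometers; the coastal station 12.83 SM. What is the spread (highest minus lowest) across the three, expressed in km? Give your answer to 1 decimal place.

the valley station: 9.00 nmi = 16.668 km.
the coastal station: 12.83 SM = 20.648 km.
Spread: 20.648 − 15.213 = 5.4 km.

5.4 km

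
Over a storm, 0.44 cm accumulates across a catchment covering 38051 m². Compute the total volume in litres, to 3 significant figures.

Depth: 0.44 cm × 10 = 4.4 mm.
1 mm over 1 m² is 1 L, so volume = 4.4 × 38051 = 167424.4 L ≈ 167000 L.

167000 litres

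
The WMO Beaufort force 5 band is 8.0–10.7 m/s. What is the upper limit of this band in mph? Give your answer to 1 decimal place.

8.0–10.7 m/s × 2.237 = 17.9–23.9 mph.

23.9 mph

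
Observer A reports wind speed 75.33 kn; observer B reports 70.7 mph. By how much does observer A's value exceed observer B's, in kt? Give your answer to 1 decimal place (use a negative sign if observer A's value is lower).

observer B: 70.7 mph = 61.437 kt.
Difference: 75.330 − 61.437 = 13.9 kt.

13.9 kt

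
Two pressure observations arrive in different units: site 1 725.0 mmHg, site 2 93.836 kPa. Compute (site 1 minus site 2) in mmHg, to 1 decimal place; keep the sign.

21.2 mmHg

site 2: 93.836 kPa = 703.828 mmHg.
Difference: 725.000 − 703.828 = 21.2 mmHg.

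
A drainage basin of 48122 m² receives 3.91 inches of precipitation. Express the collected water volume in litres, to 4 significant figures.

Depth: 3.91 in × 25.4 = 99.314 mm.
1 mm over 1 m² is 1 L, so volume = 99.314 × 48122 = 4779188.3 L ≈ 4779000 L.

4779000 litres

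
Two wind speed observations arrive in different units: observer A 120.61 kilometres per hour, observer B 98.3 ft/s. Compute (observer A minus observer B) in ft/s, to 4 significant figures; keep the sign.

observer A: 120.61 km/h = 109.9172 ft/s.
Difference: 109.9172 − 98.3000 = 11.62 ft/s.

11.62 ft/s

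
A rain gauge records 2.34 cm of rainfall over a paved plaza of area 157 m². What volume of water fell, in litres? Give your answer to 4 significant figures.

3674 litres

Depth: 2.34 cm × 10 = 23.4 mm.
1 mm over 1 m² is 1 L, so volume = 23.4 × 157 = 3673.8 L ≈ 3674 L.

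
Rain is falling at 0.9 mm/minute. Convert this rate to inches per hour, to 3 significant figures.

2.13 in/hour

0.9 mm/minute × 0.0393701 in/mm × 60 minute/hour = 2.13 in/hour.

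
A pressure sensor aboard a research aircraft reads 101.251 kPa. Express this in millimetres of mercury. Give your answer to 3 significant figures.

1 kPa = 7.50062 mmHg, so 101.251 × 7.50062 = 759 mmHg.

759 mmHg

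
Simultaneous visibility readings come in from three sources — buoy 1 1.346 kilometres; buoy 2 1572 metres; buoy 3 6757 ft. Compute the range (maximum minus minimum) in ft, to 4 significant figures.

2341 ft

buoy 1: 1.346 km = 4416.01 ft.
buoy 2: 1572 m = 5157.48 ft.
Spread: 6757.00 − 4416.01 = 2341 ft.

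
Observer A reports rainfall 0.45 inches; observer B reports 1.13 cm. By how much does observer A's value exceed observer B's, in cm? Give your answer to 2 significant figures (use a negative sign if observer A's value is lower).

observer A: 0.45 in = 1.14300 cm.
Difference: 1.14300 − 1.13000 = 0.013 cm.

0.013 cm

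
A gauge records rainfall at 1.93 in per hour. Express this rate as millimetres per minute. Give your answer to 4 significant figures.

1.93 in/hour × 25.4 mm/in × 0.0166667 hour/minute = 0.8170 mm/minute.

0.8170 mm/minute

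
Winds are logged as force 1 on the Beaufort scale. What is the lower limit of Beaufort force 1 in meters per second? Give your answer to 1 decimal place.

0.3 m/s

Beaufort 1 (light air) spans 0.3–1.5 m/s.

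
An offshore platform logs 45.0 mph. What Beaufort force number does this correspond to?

Beaufort force 8

45.0 mph = 20.1 m/s, which is Beaufort 8 (gale, 17.2–20.7 m/s).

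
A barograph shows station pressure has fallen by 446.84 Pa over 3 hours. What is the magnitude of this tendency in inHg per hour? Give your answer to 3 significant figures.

0.0440 inHg per hour

446.84 Pa / 3 h × 0.0002953 inHg/Pa = 0.0440 inHg/h.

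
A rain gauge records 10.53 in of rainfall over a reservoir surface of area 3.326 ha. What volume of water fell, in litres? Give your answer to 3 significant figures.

8900000 litres

Depth: 10.53 in × 25.4 = 267.462 mm.
Area: 3.326 ha = 33260 m².
1 mm over 1 m² is 1 L, so volume = 267.462 × 33260 = 8895786.1 L ≈ 8900000 L.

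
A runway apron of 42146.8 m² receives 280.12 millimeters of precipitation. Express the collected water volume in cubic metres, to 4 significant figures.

1 mm over 1 m² is 1 L, so volume = 280.12 × 42146.8 = 11806162 L = 11810 m³.

11810 cubic metres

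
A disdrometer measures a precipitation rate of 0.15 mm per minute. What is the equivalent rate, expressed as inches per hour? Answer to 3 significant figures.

0.354 in/hour

0.15 mm/minute × 0.0393701 in/mm × 60 minute/hour = 0.354 in/hour.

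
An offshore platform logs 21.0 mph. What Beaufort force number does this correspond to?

Beaufort force 5

21.0 mph = 9.4 m/s, which is Beaufort 5 (fresh breeze, 8.0–10.7 m/s).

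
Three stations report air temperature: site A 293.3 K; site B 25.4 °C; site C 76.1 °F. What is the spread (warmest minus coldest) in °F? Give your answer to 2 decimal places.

9.45 °F

site A: 293.3 K = 20.150 °C.
site C: 76.1 °F = 24.500 °C.
Spread: 25.400 − 20.150 = 5.250 °C = 9.45 °F.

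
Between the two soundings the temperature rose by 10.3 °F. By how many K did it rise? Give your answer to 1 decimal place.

5.7 K

For a temperature change the 32° offset cancels: ΔK = 10.3 × 0.5556 = 5.7 K.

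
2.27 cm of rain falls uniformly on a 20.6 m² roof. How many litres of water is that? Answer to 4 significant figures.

Depth: 2.27 cm × 10 = 22.7 mm.
1 mm over 1 m² is 1 L, so volume = 22.7 × 20.6 = 467.62 L ≈ 467.6 L.

467.6 litres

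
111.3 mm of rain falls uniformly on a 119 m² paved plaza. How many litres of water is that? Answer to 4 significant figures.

13240 litres

1 mm over 1 m² is 1 L, so volume = 111.3 × 119 = 13244.7 L ≈ 13240 L.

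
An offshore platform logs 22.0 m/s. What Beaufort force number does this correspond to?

Beaufort force 9

22.0 m/s lies in the Beaufort 9 band (strong gale, 20.8–24.4 m/s).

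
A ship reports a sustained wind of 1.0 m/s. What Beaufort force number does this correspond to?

1.0 m/s lies in the Beaufort 1 band (light air, 0.3–1.5 m/s).

Beaufort force 1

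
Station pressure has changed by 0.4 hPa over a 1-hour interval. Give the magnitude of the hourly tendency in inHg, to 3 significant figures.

0.4 hPa / 1 h × 0.02953 inHg/hPa = 0.0118 inHg/h.

0.0118 inHg per hour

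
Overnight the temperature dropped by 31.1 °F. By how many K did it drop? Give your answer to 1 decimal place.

17.3 K

A change of 1 °C equals a change of 1.8 °F: ΔK = 31.1 × 0.5556 = 17.3 K.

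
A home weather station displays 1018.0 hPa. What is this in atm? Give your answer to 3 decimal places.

1.005 atm

1 hPa = 0.000986923 atm, so 1018.0 × 0.000986923 = 1.005 atm.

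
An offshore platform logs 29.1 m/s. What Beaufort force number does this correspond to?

29.1 m/s lies in the Beaufort 11 band (violent storm, 28.5–32.6 m/s).

Beaufort force 11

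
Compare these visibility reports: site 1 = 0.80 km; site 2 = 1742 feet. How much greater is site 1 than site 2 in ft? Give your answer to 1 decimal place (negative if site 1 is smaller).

882.7 ft

site 1: 0.80 km = 2624.672 ft.
Difference: 2624.672 − 1742.000 = 882.7 ft.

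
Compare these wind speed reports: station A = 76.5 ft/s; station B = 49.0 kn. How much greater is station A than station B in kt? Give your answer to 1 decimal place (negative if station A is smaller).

-3.7 kt

station A: 76.5 ft/s = 45.325 kt.
Difference: 45.325 − 49.000 = -3.7 kt.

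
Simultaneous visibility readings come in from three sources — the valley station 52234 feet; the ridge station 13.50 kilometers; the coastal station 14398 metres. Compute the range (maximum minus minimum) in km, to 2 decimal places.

the valley station: 52234 ft = 15.9209 km.
the coastal station: 14398 m = 14.3980 km.
Spread: 15.9209 − 13.5000 = 2.42 km.

2.42 km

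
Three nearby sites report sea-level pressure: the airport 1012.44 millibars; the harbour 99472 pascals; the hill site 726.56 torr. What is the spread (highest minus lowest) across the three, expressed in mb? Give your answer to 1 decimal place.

43.8 mb

the harbour: 99472 Pa = 994.720 mb.
the hill site: 726.56 mmHg = 968.667 mb.
Spread: 1012.440 − 968.667 = 43.8 mb.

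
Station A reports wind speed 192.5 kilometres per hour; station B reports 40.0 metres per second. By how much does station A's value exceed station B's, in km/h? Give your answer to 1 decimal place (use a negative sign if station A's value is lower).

48.5 km/h

station B: 40.0 m/s = 144.000 km/h.
Difference: 192.500 − 144.000 = 48.5 km/h.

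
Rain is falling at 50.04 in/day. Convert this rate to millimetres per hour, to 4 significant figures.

50.04 in/day × 25.4 mm/in × 0.0416667 day/hour = 52.96 mm/hour.

52.96 mm/hour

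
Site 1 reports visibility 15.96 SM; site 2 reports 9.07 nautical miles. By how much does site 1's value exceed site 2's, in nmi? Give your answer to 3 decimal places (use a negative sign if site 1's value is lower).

site 1: 15.96 SM = 13.86886 nmi.
Difference: 13.86886 − 9.07000 = 4.799 nmi.

4.799 nmi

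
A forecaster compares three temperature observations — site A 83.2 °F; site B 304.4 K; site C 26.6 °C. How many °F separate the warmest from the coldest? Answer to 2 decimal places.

8.37 °F

site A: 83.2 °F = 28.444 °C.
site B: 304.4 K = 31.250 °C.
Spread: 31.250 − 26.600 = 4.650 °C = 8.37 °F.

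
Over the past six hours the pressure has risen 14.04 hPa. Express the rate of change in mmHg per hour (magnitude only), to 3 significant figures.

14.04 hPa / 6 h × 0.750062 mmHg/hPa = 1.76 mmHg/h.

1.76 mmHg per hour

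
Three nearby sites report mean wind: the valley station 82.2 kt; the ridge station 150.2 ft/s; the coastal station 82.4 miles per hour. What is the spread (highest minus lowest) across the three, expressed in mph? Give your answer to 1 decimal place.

the valley station: 82.2 kt = 94.594 mph.
the ridge station: 150.2 ft/s = 102.409 mph.
Spread: 102.409 − 82.400 = 20.0 mph.

20.0 mph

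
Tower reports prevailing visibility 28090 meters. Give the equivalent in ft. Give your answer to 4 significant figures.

92160 ft

1 m = 3.28084 ft, so 28090 × 3.28084 = 92160 ft.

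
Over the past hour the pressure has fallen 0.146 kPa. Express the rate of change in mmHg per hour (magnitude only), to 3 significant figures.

1.10 mmHg per hour

0.146 kPa / 1 h × 7.50062 mmHg/kPa = 1.10 mmHg/h.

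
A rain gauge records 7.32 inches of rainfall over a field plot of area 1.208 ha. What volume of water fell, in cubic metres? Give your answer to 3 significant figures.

Depth: 7.32 in × 25.4 = 185.928 mm.
Area: 1.208 ha = 12080 m².
1 mm over 1 m² is 1 L, so volume = 185.928 × 12080 = 2246010.2 L = 2250 m³.

2250 cubic metres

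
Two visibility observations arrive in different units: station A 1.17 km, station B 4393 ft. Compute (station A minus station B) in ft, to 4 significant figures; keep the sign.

station A: 1.17 km = 3838.583 ft.
Difference: 3838.583 − 4393.000 = -554.4 ft.

-554.4 ft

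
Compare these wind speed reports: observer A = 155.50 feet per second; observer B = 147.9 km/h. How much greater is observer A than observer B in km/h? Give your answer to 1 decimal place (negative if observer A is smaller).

22.7 km/h

observer A: 155.50 ft/s = 170.627 km/h.
Difference: 170.627 − 147.900 = 22.7 km/h.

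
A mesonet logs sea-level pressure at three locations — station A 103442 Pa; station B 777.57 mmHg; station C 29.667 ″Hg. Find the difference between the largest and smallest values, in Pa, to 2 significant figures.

3200 Pa

station B: 777.57 mmHg = 103667.49 Pa.
station C: 29.667 inHg = 100464.00 Pa.
Spread: 103667.49 − 100464.00 = 3200 Pa.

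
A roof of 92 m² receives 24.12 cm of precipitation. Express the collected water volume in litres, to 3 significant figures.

Depth: 24.12 cm × 10 = 241.2 mm.
1 mm over 1 m² is 1 L, so volume = 241.2 × 92 = 22190.4 L ≈ 22200 L.

22200 litres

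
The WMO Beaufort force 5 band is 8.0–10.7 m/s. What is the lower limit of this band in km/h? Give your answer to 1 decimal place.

8.0–10.7 m/s × 3.6 = 28.8–38.5 km/h.

28.8 km/h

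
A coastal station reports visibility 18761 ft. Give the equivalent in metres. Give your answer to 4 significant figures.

1 ft = 0.3048 m, so 18761 × 0.3048 = 5718 m.

5718 m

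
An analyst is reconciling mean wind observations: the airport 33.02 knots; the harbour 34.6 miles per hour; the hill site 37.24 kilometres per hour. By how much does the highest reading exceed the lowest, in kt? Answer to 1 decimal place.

the harbour: 34.6 mph = 30.067 kt.
the hill site: 37.24 km/h = 20.108 kt.
Spread: 33.020 − 20.108 = 12.9 kt.

12.9 kt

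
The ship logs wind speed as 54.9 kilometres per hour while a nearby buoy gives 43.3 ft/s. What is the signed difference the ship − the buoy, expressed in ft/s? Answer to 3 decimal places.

the ship: 54.9 km/h = 50.03281 ft/s.
Difference: 50.03281 − 43.30000 = 6.733 ft/s.

6.733 ft/s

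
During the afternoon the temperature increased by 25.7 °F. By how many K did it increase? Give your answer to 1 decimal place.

A change of 1 °C equals a change of 1.8 °F: ΔK = 25.7 × 0.5556 = 14.3 K.

14.3 K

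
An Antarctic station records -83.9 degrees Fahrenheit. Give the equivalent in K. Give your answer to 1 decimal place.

First to °C: -64.39 °C.
Then to K: 208.8 K.

208.8 K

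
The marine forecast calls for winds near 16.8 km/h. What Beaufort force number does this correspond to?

Beaufort force 3

16.8 km/h = 4.7 m/s, which is Beaufort 3 (gentle breeze, 3.4–5.4 m/s).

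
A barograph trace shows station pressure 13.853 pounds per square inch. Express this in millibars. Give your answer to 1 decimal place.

955.1 mb

1 psi = 68.9476 mb, so 13.853 × 68.9476 = 955.1 mb.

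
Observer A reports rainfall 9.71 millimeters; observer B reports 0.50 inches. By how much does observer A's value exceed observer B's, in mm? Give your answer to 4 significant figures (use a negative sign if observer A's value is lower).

-2.990 mm

observer B: 0.50 in = 12.70000 mm.
Difference: 9.71000 − 12.70000 = -2.990 mm.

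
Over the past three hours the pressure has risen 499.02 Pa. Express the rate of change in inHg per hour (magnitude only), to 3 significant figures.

499.02 Pa / 3 h × 0.0002953 inHg/Pa = 0.0491 inHg/h.

0.0491 inHg per hour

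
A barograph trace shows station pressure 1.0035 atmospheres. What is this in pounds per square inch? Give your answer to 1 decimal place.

14.7 psi

1 atm = 14.6959 psi, so 1.0035 × 14.6959 = 14.7 psi.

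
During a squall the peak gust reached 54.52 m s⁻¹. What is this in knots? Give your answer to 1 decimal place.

1 m/s = 1.94384 kt, so 54.52 × 1.94384 = 106.0 kt.

106.0 kt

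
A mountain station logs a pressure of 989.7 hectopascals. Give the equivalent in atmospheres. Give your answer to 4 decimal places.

1 hPa = 0.000986923 atm, so 989.7 × 0.000986923 = 0.9768 atm.

0.9768 atm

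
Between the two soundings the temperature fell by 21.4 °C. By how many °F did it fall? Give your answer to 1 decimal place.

A change of 1 °C equals a change of 1.8 °F: Δ°F = 21.4 × 1.8 = 38.5 °F.

38.5 °F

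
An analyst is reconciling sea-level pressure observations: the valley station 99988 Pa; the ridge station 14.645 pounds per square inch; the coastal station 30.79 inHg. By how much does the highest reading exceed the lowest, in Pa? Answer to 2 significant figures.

the ridge station: 14.645 psi = 100973.72 Pa.
the coastal station: 30.79 inHg = 104266.92 Pa.
Spread: 104266.92 − 99988.00 = 4300 Pa.

4300 Pa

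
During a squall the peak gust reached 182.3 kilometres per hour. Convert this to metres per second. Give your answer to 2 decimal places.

50.64 m/s

1 km/h = 0.277778 m/s, so 182.3 × 0.277778 = 50.64 m/s.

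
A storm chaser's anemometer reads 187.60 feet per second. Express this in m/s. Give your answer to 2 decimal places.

57.18 m/s

1 ft/s = 0.3048 m/s, so 187.60 × 0.3048 = 57.18 m/s.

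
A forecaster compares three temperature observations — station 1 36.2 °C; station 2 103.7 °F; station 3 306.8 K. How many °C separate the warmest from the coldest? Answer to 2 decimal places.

station 2: 103.7 °F = 39.833 °C.
station 3: 306.8 K = 33.650 °C.
Spread: 39.833 − 33.650 = 6.183 °C.

6.18 °C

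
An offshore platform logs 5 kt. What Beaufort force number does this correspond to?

Beaufort force 2

5 kt lies in the Beaufort 2 band (light breeze, 4–6 kt).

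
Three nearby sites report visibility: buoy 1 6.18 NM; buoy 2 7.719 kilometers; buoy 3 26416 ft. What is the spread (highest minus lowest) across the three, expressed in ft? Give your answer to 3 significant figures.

12200 ft

buoy 1: 6.18 nmi = 37550.39 ft.
buoy 2: 7.719 km = 25324.80 ft.
Spread: 37550.39 − 25324.80 = 12200 ft.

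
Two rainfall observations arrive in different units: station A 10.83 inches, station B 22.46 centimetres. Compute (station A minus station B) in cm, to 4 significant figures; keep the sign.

station A: 10.83 in = 27.50820 cm.
Difference: 27.50820 − 22.46000 = 5.048 cm.

5.048 cm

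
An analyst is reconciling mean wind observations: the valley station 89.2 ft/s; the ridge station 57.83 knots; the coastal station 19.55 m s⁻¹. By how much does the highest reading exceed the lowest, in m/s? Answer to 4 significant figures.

the valley station: 89.2 ft/s = 27.1882 m/s.
the ridge station: 57.83 kt = 29.7503 m/s.
Spread: 29.7503 − 19.5500 = 10.20 m/s.

10.20 m/s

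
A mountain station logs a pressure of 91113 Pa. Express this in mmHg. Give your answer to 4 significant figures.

1 Pa = 0.00750062 mmHg, so 91113 × 0.00750062 = 683.4 mmHg.

683.4 mmHg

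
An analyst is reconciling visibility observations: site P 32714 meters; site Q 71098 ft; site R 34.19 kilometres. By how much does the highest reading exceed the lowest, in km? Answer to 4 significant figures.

12.52 km

site P: 32714 m = 32.7140 km.
site Q: 71098 ft = 21.6707 km.
Spread: 34.1900 − 21.6707 = 12.52 km.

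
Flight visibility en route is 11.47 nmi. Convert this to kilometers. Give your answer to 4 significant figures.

1 nmi = 1.852 km, so 11.47 × 1.852 = 21.24 km.

21.24 km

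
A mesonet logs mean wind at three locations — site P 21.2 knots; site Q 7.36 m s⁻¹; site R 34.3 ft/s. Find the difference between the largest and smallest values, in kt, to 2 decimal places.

site Q: 7.36 m/s = 14.3067 kt.
site R: 34.3 ft/s = 20.3222 kt.
Spread: 21.2000 − 14.3067 = 6.89 kt.

6.89 kt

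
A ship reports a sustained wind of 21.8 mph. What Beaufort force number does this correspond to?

21.8 mph = 9.7 m/s, which is Beaufort 5 (fresh breeze, 8.0–10.7 m/s).

Beaufort force 5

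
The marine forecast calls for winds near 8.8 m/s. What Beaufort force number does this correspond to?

8.8 m/s lies in the Beaufort 5 band (fresh breeze, 8.0–10.7 m/s).

Beaufort force 5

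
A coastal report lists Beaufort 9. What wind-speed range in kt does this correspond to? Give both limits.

Beaufort 9 (strong gale) spans 41–47 knots.

41 to 47 kt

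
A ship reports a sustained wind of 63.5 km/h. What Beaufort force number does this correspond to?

63.5 km/h = 17.6 m/s, which is Beaufort 8 (gale, 17.2–20.7 m/s).

Beaufort force 8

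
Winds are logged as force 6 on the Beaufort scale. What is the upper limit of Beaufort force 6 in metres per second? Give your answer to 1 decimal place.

13.8 m/s

Beaufort 6 (strong breeze) spans 10.8–13.8 m/s.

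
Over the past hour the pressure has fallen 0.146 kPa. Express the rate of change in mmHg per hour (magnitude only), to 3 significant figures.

0.146 kPa / 1 h × 7.50062 mmHg/kPa = 1.10 mmHg/h.

1.10 mmHg per hour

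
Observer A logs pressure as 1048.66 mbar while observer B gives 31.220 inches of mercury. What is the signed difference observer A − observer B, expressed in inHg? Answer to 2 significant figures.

-0.25 inHg

observer A: 1048.66 mb = 30.9669 inHg.
Difference: 30.9669 − 31.2200 = -0.25 inHg.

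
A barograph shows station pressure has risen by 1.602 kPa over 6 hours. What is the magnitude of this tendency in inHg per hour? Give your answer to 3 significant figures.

0.0788 inHg per hour

1.602 kPa / 6 h × 0.2953 inHg/kPa = 0.0788 inHg/h.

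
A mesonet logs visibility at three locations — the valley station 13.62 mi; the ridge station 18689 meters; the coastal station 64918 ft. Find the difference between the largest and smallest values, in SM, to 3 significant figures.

the ridge station: 18689 m = 11.6128 SM.
the coastal station: 64918 ft = 12.2951 SM.
Spread: 13.6200 − 11.6128 = 2.01 SM.

2.01 SM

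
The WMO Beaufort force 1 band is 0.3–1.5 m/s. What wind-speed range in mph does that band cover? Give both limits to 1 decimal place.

0.3–1.5 m/s × 2.237 = 0.7–3.4 mph.

0.7 to 3.4 mph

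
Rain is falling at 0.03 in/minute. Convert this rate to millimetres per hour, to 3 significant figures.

45.7 mm/hour

0.03 in/minute × 25.4 mm/in × 60 minute/hour = 45.7 mm/hour.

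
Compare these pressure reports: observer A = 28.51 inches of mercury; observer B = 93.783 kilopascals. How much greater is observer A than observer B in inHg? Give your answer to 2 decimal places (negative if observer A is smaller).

0.82 inHg

observer B: 93.783 kPa = 27.6941 inHg.
Difference: 28.5100 − 27.6941 = 0.82 inHg.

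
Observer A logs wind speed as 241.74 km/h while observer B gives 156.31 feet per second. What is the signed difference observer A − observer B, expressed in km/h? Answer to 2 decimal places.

70.22 km/h

observer B: 156.31 ft/s = 171.5158 km/h.
Difference: 241.7400 − 171.5158 = 70.22 km/h.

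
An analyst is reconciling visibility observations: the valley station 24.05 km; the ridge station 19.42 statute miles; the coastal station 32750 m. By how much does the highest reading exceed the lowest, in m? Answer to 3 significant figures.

the valley station: 24.05 km = 24050.00 m.
the ridge station: 19.42 SM = 31253.46 m.
Spread: 32750.00 − 24050.00 = 8700 m.

8700 m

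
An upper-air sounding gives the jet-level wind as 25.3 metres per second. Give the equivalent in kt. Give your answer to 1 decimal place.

1 m/s = 1.94384 kt, so 25.3 × 1.94384 = 49.2 kt.

49.2 kt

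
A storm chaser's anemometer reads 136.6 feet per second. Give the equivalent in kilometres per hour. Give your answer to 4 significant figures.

149.9 km/h

1 ft/s = 1.09728 km/h, so 136.6 × 1.09728 = 149.9 km/h.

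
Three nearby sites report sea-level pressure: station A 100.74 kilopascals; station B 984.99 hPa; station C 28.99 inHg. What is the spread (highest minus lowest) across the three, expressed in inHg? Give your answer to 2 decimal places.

0.76 inHg

station A: 100.74 kPa = 29.7485 inHg.
station B: 984.99 hPa = 29.0867 inHg.
Spread: 29.7485 − 28.9900 = 0.76 inHg.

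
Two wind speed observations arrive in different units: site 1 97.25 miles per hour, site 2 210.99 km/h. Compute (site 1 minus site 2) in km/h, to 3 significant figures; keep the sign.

-54.5 km/h

site 1: 97.25 mph = 156.509 km/h.
Difference: 156.509 − 210.990 = -54.5 km/h.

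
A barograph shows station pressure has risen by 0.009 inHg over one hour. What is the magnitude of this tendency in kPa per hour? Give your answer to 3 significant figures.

0.0305 kPa per hour

0.009 inHg / 1 h × 3.38639 kPa/inHg = 0.0305 kPa/h.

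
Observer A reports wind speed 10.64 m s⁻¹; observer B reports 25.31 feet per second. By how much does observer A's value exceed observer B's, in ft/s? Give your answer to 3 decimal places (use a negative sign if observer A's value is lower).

9.598 ft/s

observer A: 10.64 m/s = 34.90814 ft/s.
Difference: 34.90814 − 25.31000 = 9.598 ft/s.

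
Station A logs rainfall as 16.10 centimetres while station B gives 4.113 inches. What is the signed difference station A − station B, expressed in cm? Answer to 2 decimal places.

5.65 cm

station B: 4.113 in = 10.4470 cm.
Difference: 16.1000 − 10.4470 = 5.65 cm.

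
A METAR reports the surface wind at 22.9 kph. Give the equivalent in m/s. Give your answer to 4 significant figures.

6.361 m/s

1 km/h = 0.277778 m/s, so 22.9 × 0.277778 = 6.361 m/s.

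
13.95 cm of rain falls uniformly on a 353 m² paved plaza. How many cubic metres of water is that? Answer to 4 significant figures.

Depth: 13.95 cm × 10 = 139.5 mm.
1 mm over 1 m² is 1 L, so volume = 139.5 × 353 = 49243.5 L = 49.24 m³.

49.24 cubic metres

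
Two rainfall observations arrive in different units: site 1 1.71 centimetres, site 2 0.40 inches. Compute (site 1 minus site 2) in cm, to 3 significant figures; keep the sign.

0.694 cm

site 2: 0.40 in = 1.01600 cm.
Difference: 1.71000 − 1.01600 = 0.694 cm.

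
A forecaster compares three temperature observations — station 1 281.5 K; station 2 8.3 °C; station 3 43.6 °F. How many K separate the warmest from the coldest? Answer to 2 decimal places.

1.91 K

station 1: 281.5 K = 8.350 °C.
station 3: 43.6 °F = 6.444 °C.
Spread: 8.350 − 6.444 = 1.906 °C.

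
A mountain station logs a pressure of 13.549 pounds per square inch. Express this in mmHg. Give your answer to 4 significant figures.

1 psi = 51.7149 mmHg, so 13.549 × 51.7149 = 700.7 mmHg.

700.7 mmHg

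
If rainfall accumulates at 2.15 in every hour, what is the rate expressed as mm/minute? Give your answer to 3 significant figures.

0.910 mm/minute

2.15 in/hour × 25.4 mm/in × 0.0166667 hour/minute = 0.910 mm/minute.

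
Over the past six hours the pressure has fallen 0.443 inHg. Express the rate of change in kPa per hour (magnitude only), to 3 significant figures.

0.250 kPa per hour

0.443 inHg / 6 h × 3.38639 kPa/inHg = 0.250 kPa/h.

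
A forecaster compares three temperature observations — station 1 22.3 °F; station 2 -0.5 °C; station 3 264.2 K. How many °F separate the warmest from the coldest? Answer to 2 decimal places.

station 1: 22.3 °F = -5.389 °C.
station 3: 264.2 K = -8.950 °C.
Spread: (-0.500) − (-8.950) = 8.450 °C = 15.21 °F.

15.21 °F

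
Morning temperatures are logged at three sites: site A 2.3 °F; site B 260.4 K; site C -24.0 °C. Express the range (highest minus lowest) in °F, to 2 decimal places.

site A: 2.3 °F = -16.500 °C.
site B: 260.4 K = -12.750 °C.
Spread: (-12.750) − (-24.000) = 11.250 °C = 20.25 °F.

20.25 °F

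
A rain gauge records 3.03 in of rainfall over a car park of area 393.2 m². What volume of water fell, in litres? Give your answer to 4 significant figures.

Depth: 3.03 in × 25.4 = 76.962 mm.
1 mm over 1 m² is 1 L, so volume = 76.962 × 393.2 = 30261.458 L ≈ 30260 L.

30260 litres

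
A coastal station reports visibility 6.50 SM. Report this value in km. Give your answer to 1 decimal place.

1 SM = 1.60934 km, so 6.50 × 1.60934 = 10.5 km.

10.5 km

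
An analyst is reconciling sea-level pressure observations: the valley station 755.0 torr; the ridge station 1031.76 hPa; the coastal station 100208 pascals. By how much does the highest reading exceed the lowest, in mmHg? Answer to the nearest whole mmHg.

22 mmHg

the ridge station: 1031.76 hPa = 773.88 mmHg.
the coastal station: 100208 Pa = 751.62 mmHg.
Spread: 773.88 − 751.62 = 22 mmHg.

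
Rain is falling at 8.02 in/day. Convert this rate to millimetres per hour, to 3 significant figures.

8.02 in/day × 25.4 mm/in × 0.0416667 day/hour = 8.49 mm/hour.

8.49 mm/hour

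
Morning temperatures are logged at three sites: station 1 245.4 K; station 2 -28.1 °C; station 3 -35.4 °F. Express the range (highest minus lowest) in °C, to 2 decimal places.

station 1: 245.4 K = -27.750 °C.
station 3: -35.4 °F = -37.444 °C.
Spread: (-27.750) − (-37.444) = 9.694 °C.

9.69 °C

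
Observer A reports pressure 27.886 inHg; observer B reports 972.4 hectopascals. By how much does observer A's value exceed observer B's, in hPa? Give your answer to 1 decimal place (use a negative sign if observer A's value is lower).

-28.1 hPa

observer A: 27.886 inHg = 944.328 hPa.
Difference: 944.328 − 972.400 = -28.1 hPa.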